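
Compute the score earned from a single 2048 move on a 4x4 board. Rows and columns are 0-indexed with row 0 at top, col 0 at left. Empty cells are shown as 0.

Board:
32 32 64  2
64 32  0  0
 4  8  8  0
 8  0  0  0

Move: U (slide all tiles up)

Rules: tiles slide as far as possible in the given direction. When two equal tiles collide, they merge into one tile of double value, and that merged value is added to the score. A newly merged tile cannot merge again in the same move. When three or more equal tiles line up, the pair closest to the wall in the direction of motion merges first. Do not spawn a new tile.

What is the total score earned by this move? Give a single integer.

Answer: 64

Derivation:
Slide up:
col 0: [32, 64, 4, 8] -> [32, 64, 4, 8]  score +0 (running 0)
col 1: [32, 32, 8, 0] -> [64, 8, 0, 0]  score +64 (running 64)
col 2: [64, 0, 8, 0] -> [64, 8, 0, 0]  score +0 (running 64)
col 3: [2, 0, 0, 0] -> [2, 0, 0, 0]  score +0 (running 64)
Board after move:
32 64 64  2
64  8  8  0
 4  0  0  0
 8  0  0  0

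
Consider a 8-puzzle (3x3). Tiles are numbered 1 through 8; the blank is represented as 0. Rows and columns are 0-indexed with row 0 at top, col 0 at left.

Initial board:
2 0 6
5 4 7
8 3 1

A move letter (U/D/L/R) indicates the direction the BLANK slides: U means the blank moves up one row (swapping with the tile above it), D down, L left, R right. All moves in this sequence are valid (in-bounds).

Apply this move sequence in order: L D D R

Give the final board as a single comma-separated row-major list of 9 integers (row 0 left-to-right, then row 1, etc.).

Answer: 5, 2, 6, 8, 4, 7, 3, 0, 1

Derivation:
After move 1 (L):
0 2 6
5 4 7
8 3 1

After move 2 (D):
5 2 6
0 4 7
8 3 1

After move 3 (D):
5 2 6
8 4 7
0 3 1

After move 4 (R):
5 2 6
8 4 7
3 0 1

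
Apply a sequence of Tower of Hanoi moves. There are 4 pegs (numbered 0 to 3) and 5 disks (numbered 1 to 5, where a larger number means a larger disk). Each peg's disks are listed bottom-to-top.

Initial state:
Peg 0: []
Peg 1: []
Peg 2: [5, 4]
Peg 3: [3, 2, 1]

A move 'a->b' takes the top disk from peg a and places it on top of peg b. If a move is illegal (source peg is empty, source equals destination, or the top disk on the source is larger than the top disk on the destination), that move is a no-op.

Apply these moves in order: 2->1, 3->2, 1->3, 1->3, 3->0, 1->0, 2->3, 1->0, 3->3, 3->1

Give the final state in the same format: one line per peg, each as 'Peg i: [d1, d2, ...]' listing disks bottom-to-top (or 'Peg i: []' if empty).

Answer: Peg 0: [2]
Peg 1: [4, 1]
Peg 2: [5]
Peg 3: [3]

Derivation:
After move 1 (2->1):
Peg 0: []
Peg 1: [4]
Peg 2: [5]
Peg 3: [3, 2, 1]

After move 2 (3->2):
Peg 0: []
Peg 1: [4]
Peg 2: [5, 1]
Peg 3: [3, 2]

After move 3 (1->3):
Peg 0: []
Peg 1: [4]
Peg 2: [5, 1]
Peg 3: [3, 2]

After move 4 (1->3):
Peg 0: []
Peg 1: [4]
Peg 2: [5, 1]
Peg 3: [3, 2]

After move 5 (3->0):
Peg 0: [2]
Peg 1: [4]
Peg 2: [5, 1]
Peg 3: [3]

After move 6 (1->0):
Peg 0: [2]
Peg 1: [4]
Peg 2: [5, 1]
Peg 3: [3]

After move 7 (2->3):
Peg 0: [2]
Peg 1: [4]
Peg 2: [5]
Peg 3: [3, 1]

After move 8 (1->0):
Peg 0: [2]
Peg 1: [4]
Peg 2: [5]
Peg 3: [3, 1]

After move 9 (3->3):
Peg 0: [2]
Peg 1: [4]
Peg 2: [5]
Peg 3: [3, 1]

After move 10 (3->1):
Peg 0: [2]
Peg 1: [4, 1]
Peg 2: [5]
Peg 3: [3]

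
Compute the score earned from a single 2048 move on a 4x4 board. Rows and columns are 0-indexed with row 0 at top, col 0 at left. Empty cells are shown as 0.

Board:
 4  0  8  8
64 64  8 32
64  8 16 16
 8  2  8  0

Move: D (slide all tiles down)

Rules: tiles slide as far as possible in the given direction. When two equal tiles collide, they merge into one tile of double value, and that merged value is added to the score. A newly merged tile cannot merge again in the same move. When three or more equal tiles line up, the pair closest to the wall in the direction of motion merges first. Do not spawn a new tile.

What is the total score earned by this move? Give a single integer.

Slide down:
col 0: [4, 64, 64, 8] -> [0, 4, 128, 8]  score +128 (running 128)
col 1: [0, 64, 8, 2] -> [0, 64, 8, 2]  score +0 (running 128)
col 2: [8, 8, 16, 8] -> [0, 16, 16, 8]  score +16 (running 144)
col 3: [8, 32, 16, 0] -> [0, 8, 32, 16]  score +0 (running 144)
Board after move:
  0   0   0   0
  4  64  16   8
128   8  16  32
  8   2   8  16

Answer: 144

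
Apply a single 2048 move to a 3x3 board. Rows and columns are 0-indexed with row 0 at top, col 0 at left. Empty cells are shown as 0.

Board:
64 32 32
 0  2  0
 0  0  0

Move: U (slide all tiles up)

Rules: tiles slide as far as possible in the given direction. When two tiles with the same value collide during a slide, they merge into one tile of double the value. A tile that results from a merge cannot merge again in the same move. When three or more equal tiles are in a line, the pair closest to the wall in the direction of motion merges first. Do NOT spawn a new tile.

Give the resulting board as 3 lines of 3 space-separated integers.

Slide up:
col 0: [64, 0, 0] -> [64, 0, 0]
col 1: [32, 2, 0] -> [32, 2, 0]
col 2: [32, 0, 0] -> [32, 0, 0]

Answer: 64 32 32
 0  2  0
 0  0  0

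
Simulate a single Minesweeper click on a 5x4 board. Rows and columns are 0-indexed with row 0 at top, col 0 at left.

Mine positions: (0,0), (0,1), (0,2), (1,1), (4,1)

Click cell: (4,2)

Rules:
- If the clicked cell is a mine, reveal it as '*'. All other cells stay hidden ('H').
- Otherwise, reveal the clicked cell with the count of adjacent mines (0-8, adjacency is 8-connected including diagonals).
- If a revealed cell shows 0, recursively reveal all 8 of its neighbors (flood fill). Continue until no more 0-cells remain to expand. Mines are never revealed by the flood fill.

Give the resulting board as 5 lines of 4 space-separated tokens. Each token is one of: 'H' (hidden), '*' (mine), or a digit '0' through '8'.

H H H H
H H H H
H H H H
H H H H
H H 1 H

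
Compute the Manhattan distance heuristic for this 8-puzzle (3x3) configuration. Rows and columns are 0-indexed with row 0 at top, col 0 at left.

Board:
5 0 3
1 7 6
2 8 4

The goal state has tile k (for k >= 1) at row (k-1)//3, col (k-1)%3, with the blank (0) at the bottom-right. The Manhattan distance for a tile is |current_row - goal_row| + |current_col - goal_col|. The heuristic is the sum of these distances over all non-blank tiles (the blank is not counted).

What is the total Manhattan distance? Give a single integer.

Tile 5: at (0,0), goal (1,1), distance |0-1|+|0-1| = 2
Tile 3: at (0,2), goal (0,2), distance |0-0|+|2-2| = 0
Tile 1: at (1,0), goal (0,0), distance |1-0|+|0-0| = 1
Tile 7: at (1,1), goal (2,0), distance |1-2|+|1-0| = 2
Tile 6: at (1,2), goal (1,2), distance |1-1|+|2-2| = 0
Tile 2: at (2,0), goal (0,1), distance |2-0|+|0-1| = 3
Tile 8: at (2,1), goal (2,1), distance |2-2|+|1-1| = 0
Tile 4: at (2,2), goal (1,0), distance |2-1|+|2-0| = 3
Sum: 2 + 0 + 1 + 2 + 0 + 3 + 0 + 3 = 11

Answer: 11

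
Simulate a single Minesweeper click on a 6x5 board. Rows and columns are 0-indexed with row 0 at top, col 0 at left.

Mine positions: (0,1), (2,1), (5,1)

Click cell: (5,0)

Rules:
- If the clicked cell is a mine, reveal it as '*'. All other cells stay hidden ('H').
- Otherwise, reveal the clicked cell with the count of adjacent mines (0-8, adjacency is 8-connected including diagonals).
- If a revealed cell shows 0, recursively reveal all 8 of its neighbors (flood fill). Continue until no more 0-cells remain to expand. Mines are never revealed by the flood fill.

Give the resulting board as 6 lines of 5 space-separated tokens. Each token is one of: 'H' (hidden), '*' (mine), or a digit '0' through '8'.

H H H H H
H H H H H
H H H H H
H H H H H
H H H H H
1 H H H H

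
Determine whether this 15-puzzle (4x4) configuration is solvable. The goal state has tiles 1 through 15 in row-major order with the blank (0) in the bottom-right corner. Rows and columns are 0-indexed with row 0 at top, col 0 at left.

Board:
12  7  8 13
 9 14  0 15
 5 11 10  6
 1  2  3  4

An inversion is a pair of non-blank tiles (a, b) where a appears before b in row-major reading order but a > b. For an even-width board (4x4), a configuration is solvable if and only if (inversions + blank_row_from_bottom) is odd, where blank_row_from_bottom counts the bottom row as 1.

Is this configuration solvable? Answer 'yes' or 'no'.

Answer: no

Derivation:
Inversions: 73
Blank is in row 1 (0-indexed from top), which is row 3 counting from the bottom (bottom = 1).
73 + 3 = 76, which is even, so the puzzle is not solvable.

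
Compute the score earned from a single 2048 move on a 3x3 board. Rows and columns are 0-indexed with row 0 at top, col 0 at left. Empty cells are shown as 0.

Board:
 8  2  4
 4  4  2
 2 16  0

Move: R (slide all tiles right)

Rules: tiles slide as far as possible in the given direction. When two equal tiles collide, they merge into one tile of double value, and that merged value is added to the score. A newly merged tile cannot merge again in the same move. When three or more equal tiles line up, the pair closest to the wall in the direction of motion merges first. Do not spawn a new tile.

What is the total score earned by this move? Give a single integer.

Answer: 8

Derivation:
Slide right:
row 0: [8, 2, 4] -> [8, 2, 4]  score +0 (running 0)
row 1: [4, 4, 2] -> [0, 8, 2]  score +8 (running 8)
row 2: [2, 16, 0] -> [0, 2, 16]  score +0 (running 8)
Board after move:
 8  2  4
 0  8  2
 0  2 16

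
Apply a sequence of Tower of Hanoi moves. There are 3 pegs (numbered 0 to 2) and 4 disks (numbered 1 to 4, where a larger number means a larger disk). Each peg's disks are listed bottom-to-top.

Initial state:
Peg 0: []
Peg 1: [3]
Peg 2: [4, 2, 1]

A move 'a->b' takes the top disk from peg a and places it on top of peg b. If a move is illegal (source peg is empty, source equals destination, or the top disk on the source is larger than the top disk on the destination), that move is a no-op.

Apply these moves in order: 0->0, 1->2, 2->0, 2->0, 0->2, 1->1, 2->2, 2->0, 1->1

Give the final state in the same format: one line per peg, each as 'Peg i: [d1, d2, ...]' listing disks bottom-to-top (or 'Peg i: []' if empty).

Answer: Peg 0: [1]
Peg 1: [3]
Peg 2: [4, 2]

Derivation:
After move 1 (0->0):
Peg 0: []
Peg 1: [3]
Peg 2: [4, 2, 1]

After move 2 (1->2):
Peg 0: []
Peg 1: [3]
Peg 2: [4, 2, 1]

After move 3 (2->0):
Peg 0: [1]
Peg 1: [3]
Peg 2: [4, 2]

After move 4 (2->0):
Peg 0: [1]
Peg 1: [3]
Peg 2: [4, 2]

After move 5 (0->2):
Peg 0: []
Peg 1: [3]
Peg 2: [4, 2, 1]

After move 6 (1->1):
Peg 0: []
Peg 1: [3]
Peg 2: [4, 2, 1]

After move 7 (2->2):
Peg 0: []
Peg 1: [3]
Peg 2: [4, 2, 1]

After move 8 (2->0):
Peg 0: [1]
Peg 1: [3]
Peg 2: [4, 2]

After move 9 (1->1):
Peg 0: [1]
Peg 1: [3]
Peg 2: [4, 2]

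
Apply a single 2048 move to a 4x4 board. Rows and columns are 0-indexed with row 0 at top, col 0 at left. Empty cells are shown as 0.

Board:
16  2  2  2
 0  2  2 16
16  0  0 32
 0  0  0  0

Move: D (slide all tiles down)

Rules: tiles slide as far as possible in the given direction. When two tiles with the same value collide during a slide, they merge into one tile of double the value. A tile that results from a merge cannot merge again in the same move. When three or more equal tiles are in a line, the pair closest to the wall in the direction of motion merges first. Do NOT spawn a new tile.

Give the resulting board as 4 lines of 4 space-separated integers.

Slide down:
col 0: [16, 0, 16, 0] -> [0, 0, 0, 32]
col 1: [2, 2, 0, 0] -> [0, 0, 0, 4]
col 2: [2, 2, 0, 0] -> [0, 0, 0, 4]
col 3: [2, 16, 32, 0] -> [0, 2, 16, 32]

Answer:  0  0  0  0
 0  0  0  2
 0  0  0 16
32  4  4 32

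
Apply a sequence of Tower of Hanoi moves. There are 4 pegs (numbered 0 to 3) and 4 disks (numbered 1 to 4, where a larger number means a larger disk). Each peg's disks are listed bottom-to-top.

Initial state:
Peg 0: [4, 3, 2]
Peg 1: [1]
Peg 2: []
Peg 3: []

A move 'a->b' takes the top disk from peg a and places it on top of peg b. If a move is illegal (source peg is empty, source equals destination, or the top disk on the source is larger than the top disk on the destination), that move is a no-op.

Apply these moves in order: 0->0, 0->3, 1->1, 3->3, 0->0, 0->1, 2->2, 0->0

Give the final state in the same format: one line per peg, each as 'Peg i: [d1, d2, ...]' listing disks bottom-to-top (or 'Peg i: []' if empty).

Answer: Peg 0: [4, 3]
Peg 1: [1]
Peg 2: []
Peg 3: [2]

Derivation:
After move 1 (0->0):
Peg 0: [4, 3, 2]
Peg 1: [1]
Peg 2: []
Peg 3: []

After move 2 (0->3):
Peg 0: [4, 3]
Peg 1: [1]
Peg 2: []
Peg 3: [2]

After move 3 (1->1):
Peg 0: [4, 3]
Peg 1: [1]
Peg 2: []
Peg 3: [2]

After move 4 (3->3):
Peg 0: [4, 3]
Peg 1: [1]
Peg 2: []
Peg 3: [2]

After move 5 (0->0):
Peg 0: [4, 3]
Peg 1: [1]
Peg 2: []
Peg 3: [2]

After move 6 (0->1):
Peg 0: [4, 3]
Peg 1: [1]
Peg 2: []
Peg 3: [2]

After move 7 (2->2):
Peg 0: [4, 3]
Peg 1: [1]
Peg 2: []
Peg 3: [2]

After move 8 (0->0):
Peg 0: [4, 3]
Peg 1: [1]
Peg 2: []
Peg 3: [2]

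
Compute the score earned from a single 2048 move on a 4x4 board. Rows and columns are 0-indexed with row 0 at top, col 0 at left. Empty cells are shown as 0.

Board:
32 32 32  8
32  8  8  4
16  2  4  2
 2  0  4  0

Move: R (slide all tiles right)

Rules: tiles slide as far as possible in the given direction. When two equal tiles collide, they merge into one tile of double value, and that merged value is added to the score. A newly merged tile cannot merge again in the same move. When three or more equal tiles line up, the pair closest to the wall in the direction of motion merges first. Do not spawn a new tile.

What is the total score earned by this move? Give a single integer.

Answer: 80

Derivation:
Slide right:
row 0: [32, 32, 32, 8] -> [0, 32, 64, 8]  score +64 (running 64)
row 1: [32, 8, 8, 4] -> [0, 32, 16, 4]  score +16 (running 80)
row 2: [16, 2, 4, 2] -> [16, 2, 4, 2]  score +0 (running 80)
row 3: [2, 0, 4, 0] -> [0, 0, 2, 4]  score +0 (running 80)
Board after move:
 0 32 64  8
 0 32 16  4
16  2  4  2
 0  0  2  4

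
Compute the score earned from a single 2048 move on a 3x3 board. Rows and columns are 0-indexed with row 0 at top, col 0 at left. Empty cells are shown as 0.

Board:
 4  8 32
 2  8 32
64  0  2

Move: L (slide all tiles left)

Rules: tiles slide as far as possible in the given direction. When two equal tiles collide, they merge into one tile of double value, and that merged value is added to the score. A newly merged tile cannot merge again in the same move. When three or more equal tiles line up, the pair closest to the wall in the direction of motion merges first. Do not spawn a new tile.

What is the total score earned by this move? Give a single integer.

Slide left:
row 0: [4, 8, 32] -> [4, 8, 32]  score +0 (running 0)
row 1: [2, 8, 32] -> [2, 8, 32]  score +0 (running 0)
row 2: [64, 0, 2] -> [64, 2, 0]  score +0 (running 0)
Board after move:
 4  8 32
 2  8 32
64  2  0

Answer: 0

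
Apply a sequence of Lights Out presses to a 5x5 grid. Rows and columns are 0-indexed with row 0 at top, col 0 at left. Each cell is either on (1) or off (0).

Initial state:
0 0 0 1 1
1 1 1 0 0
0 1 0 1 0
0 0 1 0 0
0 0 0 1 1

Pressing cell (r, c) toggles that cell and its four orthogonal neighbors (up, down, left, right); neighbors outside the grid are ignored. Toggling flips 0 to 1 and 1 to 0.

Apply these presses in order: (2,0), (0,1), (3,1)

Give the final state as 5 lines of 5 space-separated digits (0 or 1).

After press 1 at (2,0):
0 0 0 1 1
0 1 1 0 0
1 0 0 1 0
1 0 1 0 0
0 0 0 1 1

After press 2 at (0,1):
1 1 1 1 1
0 0 1 0 0
1 0 0 1 0
1 0 1 0 0
0 0 0 1 1

After press 3 at (3,1):
1 1 1 1 1
0 0 1 0 0
1 1 0 1 0
0 1 0 0 0
0 1 0 1 1

Answer: 1 1 1 1 1
0 0 1 0 0
1 1 0 1 0
0 1 0 0 0
0 1 0 1 1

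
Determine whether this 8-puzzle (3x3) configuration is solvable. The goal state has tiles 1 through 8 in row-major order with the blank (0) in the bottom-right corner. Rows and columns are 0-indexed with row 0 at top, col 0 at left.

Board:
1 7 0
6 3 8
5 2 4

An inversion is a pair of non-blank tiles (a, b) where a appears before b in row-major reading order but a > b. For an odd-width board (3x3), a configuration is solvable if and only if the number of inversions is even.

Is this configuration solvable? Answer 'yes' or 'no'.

Answer: no

Derivation:
Inversions (pairs i<j in row-major order where tile[i] > tile[j] > 0): 15
15 is odd, so the puzzle is not solvable.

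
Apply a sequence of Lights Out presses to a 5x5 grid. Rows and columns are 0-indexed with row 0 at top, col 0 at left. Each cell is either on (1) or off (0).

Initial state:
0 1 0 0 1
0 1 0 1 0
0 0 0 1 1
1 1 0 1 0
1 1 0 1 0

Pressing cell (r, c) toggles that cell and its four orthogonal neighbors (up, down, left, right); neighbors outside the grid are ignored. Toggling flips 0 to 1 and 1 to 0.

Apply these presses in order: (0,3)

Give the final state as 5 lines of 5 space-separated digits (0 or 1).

Answer: 0 1 1 1 0
0 1 0 0 0
0 0 0 1 1
1 1 0 1 0
1 1 0 1 0

Derivation:
After press 1 at (0,3):
0 1 1 1 0
0 1 0 0 0
0 0 0 1 1
1 1 0 1 0
1 1 0 1 0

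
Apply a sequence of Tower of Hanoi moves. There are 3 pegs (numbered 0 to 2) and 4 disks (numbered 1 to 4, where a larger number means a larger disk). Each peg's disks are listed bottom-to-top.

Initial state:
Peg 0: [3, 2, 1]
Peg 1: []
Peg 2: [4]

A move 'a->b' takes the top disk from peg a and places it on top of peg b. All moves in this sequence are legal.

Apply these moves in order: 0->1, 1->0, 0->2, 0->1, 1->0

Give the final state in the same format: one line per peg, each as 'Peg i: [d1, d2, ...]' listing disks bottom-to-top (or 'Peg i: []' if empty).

After move 1 (0->1):
Peg 0: [3, 2]
Peg 1: [1]
Peg 2: [4]

After move 2 (1->0):
Peg 0: [3, 2, 1]
Peg 1: []
Peg 2: [4]

After move 3 (0->2):
Peg 0: [3, 2]
Peg 1: []
Peg 2: [4, 1]

After move 4 (0->1):
Peg 0: [3]
Peg 1: [2]
Peg 2: [4, 1]

After move 5 (1->0):
Peg 0: [3, 2]
Peg 1: []
Peg 2: [4, 1]

Answer: Peg 0: [3, 2]
Peg 1: []
Peg 2: [4, 1]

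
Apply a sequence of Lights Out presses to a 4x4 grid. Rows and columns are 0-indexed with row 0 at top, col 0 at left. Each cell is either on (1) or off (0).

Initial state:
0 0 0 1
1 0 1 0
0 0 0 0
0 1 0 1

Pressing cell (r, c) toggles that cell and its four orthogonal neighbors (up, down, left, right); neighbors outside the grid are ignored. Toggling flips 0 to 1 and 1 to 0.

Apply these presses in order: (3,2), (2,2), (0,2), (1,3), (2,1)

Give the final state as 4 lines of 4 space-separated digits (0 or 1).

Answer: 0 1 1 1
1 1 0 1
1 0 1 0
0 1 0 0

Derivation:
After press 1 at (3,2):
0 0 0 1
1 0 1 0
0 0 1 0
0 0 1 0

After press 2 at (2,2):
0 0 0 1
1 0 0 0
0 1 0 1
0 0 0 0

After press 3 at (0,2):
0 1 1 0
1 0 1 0
0 1 0 1
0 0 0 0

After press 4 at (1,3):
0 1 1 1
1 0 0 1
0 1 0 0
0 0 0 0

After press 5 at (2,1):
0 1 1 1
1 1 0 1
1 0 1 0
0 1 0 0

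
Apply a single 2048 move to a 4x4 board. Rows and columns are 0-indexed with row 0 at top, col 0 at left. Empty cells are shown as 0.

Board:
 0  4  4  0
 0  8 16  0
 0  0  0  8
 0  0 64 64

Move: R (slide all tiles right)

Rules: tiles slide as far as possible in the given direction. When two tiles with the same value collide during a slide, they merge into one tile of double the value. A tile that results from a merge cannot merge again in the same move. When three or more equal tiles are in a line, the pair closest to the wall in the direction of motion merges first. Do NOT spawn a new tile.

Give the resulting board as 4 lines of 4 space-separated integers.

Slide right:
row 0: [0, 4, 4, 0] -> [0, 0, 0, 8]
row 1: [0, 8, 16, 0] -> [0, 0, 8, 16]
row 2: [0, 0, 0, 8] -> [0, 0, 0, 8]
row 3: [0, 0, 64, 64] -> [0, 0, 0, 128]

Answer:   0   0   0   8
  0   0   8  16
  0   0   0   8
  0   0   0 128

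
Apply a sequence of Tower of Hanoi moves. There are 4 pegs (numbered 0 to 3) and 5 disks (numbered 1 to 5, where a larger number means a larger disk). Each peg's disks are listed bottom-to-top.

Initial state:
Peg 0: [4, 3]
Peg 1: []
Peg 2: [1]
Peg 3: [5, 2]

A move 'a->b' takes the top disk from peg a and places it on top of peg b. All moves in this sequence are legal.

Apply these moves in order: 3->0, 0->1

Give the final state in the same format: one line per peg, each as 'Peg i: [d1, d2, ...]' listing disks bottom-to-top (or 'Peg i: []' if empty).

After move 1 (3->0):
Peg 0: [4, 3, 2]
Peg 1: []
Peg 2: [1]
Peg 3: [5]

After move 2 (0->1):
Peg 0: [4, 3]
Peg 1: [2]
Peg 2: [1]
Peg 3: [5]

Answer: Peg 0: [4, 3]
Peg 1: [2]
Peg 2: [1]
Peg 3: [5]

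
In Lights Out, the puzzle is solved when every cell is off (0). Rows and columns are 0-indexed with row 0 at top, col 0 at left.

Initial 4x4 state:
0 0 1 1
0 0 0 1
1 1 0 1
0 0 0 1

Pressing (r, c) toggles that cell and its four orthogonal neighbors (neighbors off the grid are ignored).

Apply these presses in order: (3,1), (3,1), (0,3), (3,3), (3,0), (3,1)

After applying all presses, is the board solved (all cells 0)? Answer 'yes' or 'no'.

After press 1 at (3,1):
0 0 1 1
0 0 0 1
1 0 0 1
1 1 1 1

After press 2 at (3,1):
0 0 1 1
0 0 0 1
1 1 0 1
0 0 0 1

After press 3 at (0,3):
0 0 0 0
0 0 0 0
1 1 0 1
0 0 0 1

After press 4 at (3,3):
0 0 0 0
0 0 0 0
1 1 0 0
0 0 1 0

After press 5 at (3,0):
0 0 0 0
0 0 0 0
0 1 0 0
1 1 1 0

After press 6 at (3,1):
0 0 0 0
0 0 0 0
0 0 0 0
0 0 0 0

Lights still on: 0

Answer: yes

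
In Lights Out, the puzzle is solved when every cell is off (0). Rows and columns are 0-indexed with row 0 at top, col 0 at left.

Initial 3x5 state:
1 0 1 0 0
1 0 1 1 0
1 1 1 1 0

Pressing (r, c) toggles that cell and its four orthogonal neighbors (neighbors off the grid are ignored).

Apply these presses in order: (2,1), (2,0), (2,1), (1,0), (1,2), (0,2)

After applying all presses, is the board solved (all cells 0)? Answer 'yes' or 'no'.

Answer: no

Derivation:
After press 1 at (2,1):
1 0 1 0 0
1 1 1 1 0
0 0 0 1 0

After press 2 at (2,0):
1 0 1 0 0
0 1 1 1 0
1 1 0 1 0

After press 3 at (2,1):
1 0 1 0 0
0 0 1 1 0
0 0 1 1 0

After press 4 at (1,0):
0 0 1 0 0
1 1 1 1 0
1 0 1 1 0

After press 5 at (1,2):
0 0 0 0 0
1 0 0 0 0
1 0 0 1 0

After press 6 at (0,2):
0 1 1 1 0
1 0 1 0 0
1 0 0 1 0

Lights still on: 7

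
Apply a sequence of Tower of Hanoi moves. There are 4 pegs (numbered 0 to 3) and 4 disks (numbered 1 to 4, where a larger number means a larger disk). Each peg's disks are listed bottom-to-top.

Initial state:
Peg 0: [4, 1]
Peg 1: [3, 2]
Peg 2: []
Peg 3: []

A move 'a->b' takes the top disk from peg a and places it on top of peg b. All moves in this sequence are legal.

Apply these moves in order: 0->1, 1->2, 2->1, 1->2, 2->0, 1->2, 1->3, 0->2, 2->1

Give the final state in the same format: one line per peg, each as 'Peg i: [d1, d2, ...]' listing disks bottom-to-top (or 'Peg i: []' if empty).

After move 1 (0->1):
Peg 0: [4]
Peg 1: [3, 2, 1]
Peg 2: []
Peg 3: []

After move 2 (1->2):
Peg 0: [4]
Peg 1: [3, 2]
Peg 2: [1]
Peg 3: []

After move 3 (2->1):
Peg 0: [4]
Peg 1: [3, 2, 1]
Peg 2: []
Peg 3: []

After move 4 (1->2):
Peg 0: [4]
Peg 1: [3, 2]
Peg 2: [1]
Peg 3: []

After move 5 (2->0):
Peg 0: [4, 1]
Peg 1: [3, 2]
Peg 2: []
Peg 3: []

After move 6 (1->2):
Peg 0: [4, 1]
Peg 1: [3]
Peg 2: [2]
Peg 3: []

After move 7 (1->3):
Peg 0: [4, 1]
Peg 1: []
Peg 2: [2]
Peg 3: [3]

After move 8 (0->2):
Peg 0: [4]
Peg 1: []
Peg 2: [2, 1]
Peg 3: [3]

After move 9 (2->1):
Peg 0: [4]
Peg 1: [1]
Peg 2: [2]
Peg 3: [3]

Answer: Peg 0: [4]
Peg 1: [1]
Peg 2: [2]
Peg 3: [3]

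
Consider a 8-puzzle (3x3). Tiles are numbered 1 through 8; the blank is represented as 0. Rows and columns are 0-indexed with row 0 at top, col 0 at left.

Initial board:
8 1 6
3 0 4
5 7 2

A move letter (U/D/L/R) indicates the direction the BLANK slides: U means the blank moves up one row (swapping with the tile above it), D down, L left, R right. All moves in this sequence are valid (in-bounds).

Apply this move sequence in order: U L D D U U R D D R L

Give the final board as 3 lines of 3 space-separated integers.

Answer: 8 1 6
3 7 4
5 0 2

Derivation:
After move 1 (U):
8 0 6
3 1 4
5 7 2

After move 2 (L):
0 8 6
3 1 4
5 7 2

After move 3 (D):
3 8 6
0 1 4
5 7 2

After move 4 (D):
3 8 6
5 1 4
0 7 2

After move 5 (U):
3 8 6
0 1 4
5 7 2

After move 6 (U):
0 8 6
3 1 4
5 7 2

After move 7 (R):
8 0 6
3 1 4
5 7 2

After move 8 (D):
8 1 6
3 0 4
5 7 2

After move 9 (D):
8 1 6
3 7 4
5 0 2

After move 10 (R):
8 1 6
3 7 4
5 2 0

After move 11 (L):
8 1 6
3 7 4
5 0 2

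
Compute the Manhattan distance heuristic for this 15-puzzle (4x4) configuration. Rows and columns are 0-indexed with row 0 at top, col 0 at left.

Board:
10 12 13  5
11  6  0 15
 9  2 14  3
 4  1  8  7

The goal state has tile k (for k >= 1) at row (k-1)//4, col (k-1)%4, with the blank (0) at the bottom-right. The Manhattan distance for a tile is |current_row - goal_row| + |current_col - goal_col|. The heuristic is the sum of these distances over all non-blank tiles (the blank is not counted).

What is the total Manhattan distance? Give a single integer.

Tile 10: (0,0)->(2,1) = 3
Tile 12: (0,1)->(2,3) = 4
Tile 13: (0,2)->(3,0) = 5
Tile 5: (0,3)->(1,0) = 4
Tile 11: (1,0)->(2,2) = 3
Tile 6: (1,1)->(1,1) = 0
Tile 15: (1,3)->(3,2) = 3
Tile 9: (2,0)->(2,0) = 0
Tile 2: (2,1)->(0,1) = 2
Tile 14: (2,2)->(3,1) = 2
Tile 3: (2,3)->(0,2) = 3
Tile 4: (3,0)->(0,3) = 6
Tile 1: (3,1)->(0,0) = 4
Tile 8: (3,2)->(1,3) = 3
Tile 7: (3,3)->(1,2) = 3
Sum: 3 + 4 + 5 + 4 + 3 + 0 + 3 + 0 + 2 + 2 + 3 + 6 + 4 + 3 + 3 = 45

Answer: 45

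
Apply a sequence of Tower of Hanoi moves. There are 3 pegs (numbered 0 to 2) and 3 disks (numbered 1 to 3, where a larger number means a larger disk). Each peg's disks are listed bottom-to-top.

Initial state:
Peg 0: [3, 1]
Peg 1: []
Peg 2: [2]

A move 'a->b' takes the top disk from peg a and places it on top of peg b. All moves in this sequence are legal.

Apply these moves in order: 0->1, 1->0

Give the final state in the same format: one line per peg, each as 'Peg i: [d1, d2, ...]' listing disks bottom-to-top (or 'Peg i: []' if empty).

Answer: Peg 0: [3, 1]
Peg 1: []
Peg 2: [2]

Derivation:
After move 1 (0->1):
Peg 0: [3]
Peg 1: [1]
Peg 2: [2]

After move 2 (1->0):
Peg 0: [3, 1]
Peg 1: []
Peg 2: [2]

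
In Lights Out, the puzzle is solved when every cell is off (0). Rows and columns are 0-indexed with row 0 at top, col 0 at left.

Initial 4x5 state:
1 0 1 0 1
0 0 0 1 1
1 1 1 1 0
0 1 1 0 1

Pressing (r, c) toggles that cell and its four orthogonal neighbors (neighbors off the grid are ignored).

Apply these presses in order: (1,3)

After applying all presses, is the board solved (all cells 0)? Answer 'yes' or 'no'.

Answer: no

Derivation:
After press 1 at (1,3):
1 0 1 1 1
0 0 1 0 0
1 1 1 0 0
0 1 1 0 1

Lights still on: 11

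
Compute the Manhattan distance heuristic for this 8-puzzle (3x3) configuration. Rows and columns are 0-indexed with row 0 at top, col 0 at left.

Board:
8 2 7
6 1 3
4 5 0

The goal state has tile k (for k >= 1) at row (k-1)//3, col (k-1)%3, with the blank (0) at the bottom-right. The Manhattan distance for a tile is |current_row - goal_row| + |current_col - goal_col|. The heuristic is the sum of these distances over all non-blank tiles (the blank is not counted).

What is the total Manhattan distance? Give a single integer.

Answer: 14

Derivation:
Tile 8: at (0,0), goal (2,1), distance |0-2|+|0-1| = 3
Tile 2: at (0,1), goal (0,1), distance |0-0|+|1-1| = 0
Tile 7: at (0,2), goal (2,0), distance |0-2|+|2-0| = 4
Tile 6: at (1,0), goal (1,2), distance |1-1|+|0-2| = 2
Tile 1: at (1,1), goal (0,0), distance |1-0|+|1-0| = 2
Tile 3: at (1,2), goal (0,2), distance |1-0|+|2-2| = 1
Tile 4: at (2,0), goal (1,0), distance |2-1|+|0-0| = 1
Tile 5: at (2,1), goal (1,1), distance |2-1|+|1-1| = 1
Sum: 3 + 0 + 4 + 2 + 2 + 1 + 1 + 1 = 14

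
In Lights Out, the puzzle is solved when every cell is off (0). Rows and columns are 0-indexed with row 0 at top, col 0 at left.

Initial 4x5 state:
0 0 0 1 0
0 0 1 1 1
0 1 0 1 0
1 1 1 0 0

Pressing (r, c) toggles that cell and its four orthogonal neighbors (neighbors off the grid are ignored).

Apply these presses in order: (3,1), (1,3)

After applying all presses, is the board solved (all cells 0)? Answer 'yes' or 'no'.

Answer: yes

Derivation:
After press 1 at (3,1):
0 0 0 1 0
0 0 1 1 1
0 0 0 1 0
0 0 0 0 0

After press 2 at (1,3):
0 0 0 0 0
0 0 0 0 0
0 0 0 0 0
0 0 0 0 0

Lights still on: 0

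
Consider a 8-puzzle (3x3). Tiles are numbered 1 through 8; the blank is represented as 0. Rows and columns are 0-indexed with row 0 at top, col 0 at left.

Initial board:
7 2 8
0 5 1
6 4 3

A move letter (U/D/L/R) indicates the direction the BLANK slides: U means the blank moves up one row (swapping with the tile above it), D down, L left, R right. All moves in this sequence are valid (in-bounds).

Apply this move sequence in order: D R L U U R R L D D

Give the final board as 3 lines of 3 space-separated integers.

After move 1 (D):
7 2 8
6 5 1
0 4 3

After move 2 (R):
7 2 8
6 5 1
4 0 3

After move 3 (L):
7 2 8
6 5 1
0 4 3

After move 4 (U):
7 2 8
0 5 1
6 4 3

After move 5 (U):
0 2 8
7 5 1
6 4 3

After move 6 (R):
2 0 8
7 5 1
6 4 3

After move 7 (R):
2 8 0
7 5 1
6 4 3

After move 8 (L):
2 0 8
7 5 1
6 4 3

After move 9 (D):
2 5 8
7 0 1
6 4 3

After move 10 (D):
2 5 8
7 4 1
6 0 3

Answer: 2 5 8
7 4 1
6 0 3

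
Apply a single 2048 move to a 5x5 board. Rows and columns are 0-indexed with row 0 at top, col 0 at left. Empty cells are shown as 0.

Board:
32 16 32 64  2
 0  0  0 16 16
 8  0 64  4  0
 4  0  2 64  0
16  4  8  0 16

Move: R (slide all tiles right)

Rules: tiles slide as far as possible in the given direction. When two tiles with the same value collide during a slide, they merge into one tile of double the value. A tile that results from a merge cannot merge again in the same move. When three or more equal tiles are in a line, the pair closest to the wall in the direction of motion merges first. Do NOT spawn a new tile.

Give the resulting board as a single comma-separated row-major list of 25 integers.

Answer: 32, 16, 32, 64, 2, 0, 0, 0, 0, 32, 0, 0, 8, 64, 4, 0, 0, 4, 2, 64, 0, 16, 4, 8, 16

Derivation:
Slide right:
row 0: [32, 16, 32, 64, 2] -> [32, 16, 32, 64, 2]
row 1: [0, 0, 0, 16, 16] -> [0, 0, 0, 0, 32]
row 2: [8, 0, 64, 4, 0] -> [0, 0, 8, 64, 4]
row 3: [4, 0, 2, 64, 0] -> [0, 0, 4, 2, 64]
row 4: [16, 4, 8, 0, 16] -> [0, 16, 4, 8, 16]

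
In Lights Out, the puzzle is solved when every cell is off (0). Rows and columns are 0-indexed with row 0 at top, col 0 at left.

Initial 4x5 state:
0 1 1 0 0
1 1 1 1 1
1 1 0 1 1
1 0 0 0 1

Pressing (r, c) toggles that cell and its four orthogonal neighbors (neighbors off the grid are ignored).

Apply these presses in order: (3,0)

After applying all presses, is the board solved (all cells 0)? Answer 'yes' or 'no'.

After press 1 at (3,0):
0 1 1 0 0
1 1 1 1 1
0 1 0 1 1
0 1 0 0 1

Lights still on: 12

Answer: no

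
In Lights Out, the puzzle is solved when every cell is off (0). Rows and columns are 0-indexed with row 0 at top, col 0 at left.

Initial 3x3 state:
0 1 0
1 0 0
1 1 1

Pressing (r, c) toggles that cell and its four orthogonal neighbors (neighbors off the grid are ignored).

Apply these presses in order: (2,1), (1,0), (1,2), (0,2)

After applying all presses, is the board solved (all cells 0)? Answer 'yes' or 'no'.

Answer: no

Derivation:
After press 1 at (2,1):
0 1 0
1 1 0
0 0 0

After press 2 at (1,0):
1 1 0
0 0 0
1 0 0

After press 3 at (1,2):
1 1 1
0 1 1
1 0 1

After press 4 at (0,2):
1 0 0
0 1 0
1 0 1

Lights still on: 4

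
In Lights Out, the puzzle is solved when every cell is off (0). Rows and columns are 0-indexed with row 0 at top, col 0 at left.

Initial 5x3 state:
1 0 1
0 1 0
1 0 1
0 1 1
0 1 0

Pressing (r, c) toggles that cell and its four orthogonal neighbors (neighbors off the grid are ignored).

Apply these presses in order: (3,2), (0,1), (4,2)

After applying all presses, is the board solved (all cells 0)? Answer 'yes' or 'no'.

After press 1 at (3,2):
1 0 1
0 1 0
1 0 0
0 0 0
0 1 1

After press 2 at (0,1):
0 1 0
0 0 0
1 0 0
0 0 0
0 1 1

After press 3 at (4,2):
0 1 0
0 0 0
1 0 0
0 0 1
0 0 0

Lights still on: 3

Answer: no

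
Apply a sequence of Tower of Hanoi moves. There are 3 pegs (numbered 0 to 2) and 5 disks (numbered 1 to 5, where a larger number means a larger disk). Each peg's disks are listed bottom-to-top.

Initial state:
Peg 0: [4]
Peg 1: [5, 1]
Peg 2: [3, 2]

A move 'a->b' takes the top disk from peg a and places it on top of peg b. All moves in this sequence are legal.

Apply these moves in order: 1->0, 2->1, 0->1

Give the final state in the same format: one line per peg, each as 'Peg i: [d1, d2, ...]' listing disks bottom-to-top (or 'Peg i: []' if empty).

Answer: Peg 0: [4]
Peg 1: [5, 2, 1]
Peg 2: [3]

Derivation:
After move 1 (1->0):
Peg 0: [4, 1]
Peg 1: [5]
Peg 2: [3, 2]

After move 2 (2->1):
Peg 0: [4, 1]
Peg 1: [5, 2]
Peg 2: [3]

After move 3 (0->1):
Peg 0: [4]
Peg 1: [5, 2, 1]
Peg 2: [3]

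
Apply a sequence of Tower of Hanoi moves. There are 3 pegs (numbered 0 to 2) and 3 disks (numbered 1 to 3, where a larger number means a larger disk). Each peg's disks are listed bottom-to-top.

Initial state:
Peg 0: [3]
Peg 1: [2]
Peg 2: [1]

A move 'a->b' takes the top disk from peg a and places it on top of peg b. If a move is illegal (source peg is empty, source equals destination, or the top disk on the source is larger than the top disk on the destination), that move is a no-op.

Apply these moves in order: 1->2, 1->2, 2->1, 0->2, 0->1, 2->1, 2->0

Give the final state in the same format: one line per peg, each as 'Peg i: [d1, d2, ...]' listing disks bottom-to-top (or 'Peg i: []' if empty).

Answer: Peg 0: [3]
Peg 1: [2, 1]
Peg 2: []

Derivation:
After move 1 (1->2):
Peg 0: [3]
Peg 1: [2]
Peg 2: [1]

After move 2 (1->2):
Peg 0: [3]
Peg 1: [2]
Peg 2: [1]

After move 3 (2->1):
Peg 0: [3]
Peg 1: [2, 1]
Peg 2: []

After move 4 (0->2):
Peg 0: []
Peg 1: [2, 1]
Peg 2: [3]

After move 5 (0->1):
Peg 0: []
Peg 1: [2, 1]
Peg 2: [3]

After move 6 (2->1):
Peg 0: []
Peg 1: [2, 1]
Peg 2: [3]

After move 7 (2->0):
Peg 0: [3]
Peg 1: [2, 1]
Peg 2: []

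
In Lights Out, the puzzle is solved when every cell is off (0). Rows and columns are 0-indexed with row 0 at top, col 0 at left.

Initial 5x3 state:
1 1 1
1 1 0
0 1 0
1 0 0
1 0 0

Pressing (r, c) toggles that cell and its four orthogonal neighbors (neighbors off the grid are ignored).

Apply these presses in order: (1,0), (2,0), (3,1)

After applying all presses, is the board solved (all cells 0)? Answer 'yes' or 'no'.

Answer: no

Derivation:
After press 1 at (1,0):
0 1 1
0 0 0
1 1 0
1 0 0
1 0 0

After press 2 at (2,0):
0 1 1
1 0 0
0 0 0
0 0 0
1 0 0

After press 3 at (3,1):
0 1 1
1 0 0
0 1 0
1 1 1
1 1 0

Lights still on: 9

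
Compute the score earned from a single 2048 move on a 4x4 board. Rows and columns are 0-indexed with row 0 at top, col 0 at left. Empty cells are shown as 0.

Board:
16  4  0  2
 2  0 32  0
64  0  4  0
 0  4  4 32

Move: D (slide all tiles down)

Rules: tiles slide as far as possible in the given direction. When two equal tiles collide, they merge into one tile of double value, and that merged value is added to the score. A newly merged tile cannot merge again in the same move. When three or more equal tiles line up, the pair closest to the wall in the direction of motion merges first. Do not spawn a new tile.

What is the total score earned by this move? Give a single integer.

Answer: 16

Derivation:
Slide down:
col 0: [16, 2, 64, 0] -> [0, 16, 2, 64]  score +0 (running 0)
col 1: [4, 0, 0, 4] -> [0, 0, 0, 8]  score +8 (running 8)
col 2: [0, 32, 4, 4] -> [0, 0, 32, 8]  score +8 (running 16)
col 3: [2, 0, 0, 32] -> [0, 0, 2, 32]  score +0 (running 16)
Board after move:
 0  0  0  0
16  0  0  0
 2  0 32  2
64  8  8 32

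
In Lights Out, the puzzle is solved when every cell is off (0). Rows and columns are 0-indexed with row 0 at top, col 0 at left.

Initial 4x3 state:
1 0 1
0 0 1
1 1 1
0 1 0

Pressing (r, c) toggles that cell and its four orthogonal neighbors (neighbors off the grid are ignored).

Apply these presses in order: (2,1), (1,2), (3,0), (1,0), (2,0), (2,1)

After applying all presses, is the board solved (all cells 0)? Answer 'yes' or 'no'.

After press 1 at (2,1):
1 0 1
0 1 1
0 0 0
0 0 0

After press 2 at (1,2):
1 0 0
0 0 0
0 0 1
0 0 0

After press 3 at (3,0):
1 0 0
0 0 0
1 0 1
1 1 0

After press 4 at (1,0):
0 0 0
1 1 0
0 0 1
1 1 0

After press 5 at (2,0):
0 0 0
0 1 0
1 1 1
0 1 0

After press 6 at (2,1):
0 0 0
0 0 0
0 0 0
0 0 0

Lights still on: 0

Answer: yes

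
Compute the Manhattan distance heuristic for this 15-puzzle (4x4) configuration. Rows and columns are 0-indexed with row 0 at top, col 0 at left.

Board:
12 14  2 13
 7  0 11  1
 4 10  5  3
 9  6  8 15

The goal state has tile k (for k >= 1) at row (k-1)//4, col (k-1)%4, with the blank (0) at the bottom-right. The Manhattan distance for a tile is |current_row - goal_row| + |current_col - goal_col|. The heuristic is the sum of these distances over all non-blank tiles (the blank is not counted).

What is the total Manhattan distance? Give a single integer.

Answer: 40

Derivation:
Tile 12: (0,0)->(2,3) = 5
Tile 14: (0,1)->(3,1) = 3
Tile 2: (0,2)->(0,1) = 1
Tile 13: (0,3)->(3,0) = 6
Tile 7: (1,0)->(1,2) = 2
Tile 11: (1,2)->(2,2) = 1
Tile 1: (1,3)->(0,0) = 4
Tile 4: (2,0)->(0,3) = 5
Tile 10: (2,1)->(2,1) = 0
Tile 5: (2,2)->(1,0) = 3
Tile 3: (2,3)->(0,2) = 3
Tile 9: (3,0)->(2,0) = 1
Tile 6: (3,1)->(1,1) = 2
Tile 8: (3,2)->(1,3) = 3
Tile 15: (3,3)->(3,2) = 1
Sum: 5 + 3 + 1 + 6 + 2 + 1 + 4 + 5 + 0 + 3 + 3 + 1 + 2 + 3 + 1 = 40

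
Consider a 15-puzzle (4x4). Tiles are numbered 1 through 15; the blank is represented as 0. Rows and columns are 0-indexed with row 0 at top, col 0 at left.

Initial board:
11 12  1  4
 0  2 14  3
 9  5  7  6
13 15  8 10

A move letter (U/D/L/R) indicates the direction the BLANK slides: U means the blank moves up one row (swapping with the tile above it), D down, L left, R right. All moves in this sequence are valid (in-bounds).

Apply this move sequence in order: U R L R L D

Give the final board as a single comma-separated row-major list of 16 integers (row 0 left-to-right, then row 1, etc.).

After move 1 (U):
 0 12  1  4
11  2 14  3
 9  5  7  6
13 15  8 10

After move 2 (R):
12  0  1  4
11  2 14  3
 9  5  7  6
13 15  8 10

After move 3 (L):
 0 12  1  4
11  2 14  3
 9  5  7  6
13 15  8 10

After move 4 (R):
12  0  1  4
11  2 14  3
 9  5  7  6
13 15  8 10

After move 5 (L):
 0 12  1  4
11  2 14  3
 9  5  7  6
13 15  8 10

After move 6 (D):
11 12  1  4
 0  2 14  3
 9  5  7  6
13 15  8 10

Answer: 11, 12, 1, 4, 0, 2, 14, 3, 9, 5, 7, 6, 13, 15, 8, 10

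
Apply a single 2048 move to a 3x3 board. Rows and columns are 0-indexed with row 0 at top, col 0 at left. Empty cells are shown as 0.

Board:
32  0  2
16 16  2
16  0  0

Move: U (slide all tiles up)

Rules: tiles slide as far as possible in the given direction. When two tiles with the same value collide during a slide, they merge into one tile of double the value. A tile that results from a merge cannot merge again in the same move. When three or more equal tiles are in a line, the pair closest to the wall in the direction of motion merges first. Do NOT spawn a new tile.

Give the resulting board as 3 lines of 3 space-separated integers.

Slide up:
col 0: [32, 16, 16] -> [32, 32, 0]
col 1: [0, 16, 0] -> [16, 0, 0]
col 2: [2, 2, 0] -> [4, 0, 0]

Answer: 32 16  4
32  0  0
 0  0  0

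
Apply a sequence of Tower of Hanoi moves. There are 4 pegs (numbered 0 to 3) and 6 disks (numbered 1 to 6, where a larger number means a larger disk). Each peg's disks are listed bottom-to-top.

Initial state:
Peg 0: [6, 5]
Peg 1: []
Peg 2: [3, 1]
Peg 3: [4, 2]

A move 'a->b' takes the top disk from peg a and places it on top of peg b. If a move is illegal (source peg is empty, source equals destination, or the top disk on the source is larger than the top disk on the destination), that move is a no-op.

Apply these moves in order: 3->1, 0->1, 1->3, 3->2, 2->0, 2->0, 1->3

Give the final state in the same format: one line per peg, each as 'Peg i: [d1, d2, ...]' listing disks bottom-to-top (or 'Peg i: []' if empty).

After move 1 (3->1):
Peg 0: [6, 5]
Peg 1: [2]
Peg 2: [3, 1]
Peg 3: [4]

After move 2 (0->1):
Peg 0: [6, 5]
Peg 1: [2]
Peg 2: [3, 1]
Peg 3: [4]

After move 3 (1->3):
Peg 0: [6, 5]
Peg 1: []
Peg 2: [3, 1]
Peg 3: [4, 2]

After move 4 (3->2):
Peg 0: [6, 5]
Peg 1: []
Peg 2: [3, 1]
Peg 3: [4, 2]

After move 5 (2->0):
Peg 0: [6, 5, 1]
Peg 1: []
Peg 2: [3]
Peg 3: [4, 2]

After move 6 (2->0):
Peg 0: [6, 5, 1]
Peg 1: []
Peg 2: [3]
Peg 3: [4, 2]

After move 7 (1->3):
Peg 0: [6, 5, 1]
Peg 1: []
Peg 2: [3]
Peg 3: [4, 2]

Answer: Peg 0: [6, 5, 1]
Peg 1: []
Peg 2: [3]
Peg 3: [4, 2]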